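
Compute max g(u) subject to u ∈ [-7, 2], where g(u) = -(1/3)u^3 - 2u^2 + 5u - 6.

-10/3

g'(u) = -u^2 - 4u + 5, which vanishes at u = -5 and u = 1.
Evaluating at the critical points and endpoints: g(-7) = -74/3, g(-5) = -118/3, g(1) = -10/3, g(2) = -20/3.
Hence the absolute maximum is -10/3 at u = 1.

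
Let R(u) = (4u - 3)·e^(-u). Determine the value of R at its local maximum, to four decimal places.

R'(u) = 4·e^(-u) + (4u - 3)·(-1)·e^(-u) = (-4u + 7)·e^(-u). Since e^(-u) > 0, the only critical point is u = 7/4.
R''(7/4) has the same sign as -4 < 0, so this is a local maximum.
R(7/4) = (4)·e^(-7/4) ≈ 0.6951.

0.6951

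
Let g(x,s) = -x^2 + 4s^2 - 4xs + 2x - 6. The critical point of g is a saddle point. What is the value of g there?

-11/2

∂g/∂x = -2x - 4s + 2 = 0 and ∂g/∂s = -4x + 8s = 0, so (x, s) = (1/2, 1/4).
The Hessian has g_{xx} = -2, g_{ss} = 8, g_{xs} = -4, giving D = -32 < 0, so the point is a saddle point.
g(1/2, 1/4) = -11/2.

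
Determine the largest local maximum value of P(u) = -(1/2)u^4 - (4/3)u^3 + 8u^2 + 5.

271/3

Critical points: P'(u) = -2u^3 - 4u^2 + 16u vanishes at u = -4, 0, 2.
Since P''(u) = -6u^2 - 8u + 16, we get P''(-4) = -48 < 0 ⇒ local maximum; P''(0) = 16 > 0 ⇒ local minimum; P''(2) = -24 < 0 ⇒ local maximum.
The largest local maximum is P(-4) = 271/3.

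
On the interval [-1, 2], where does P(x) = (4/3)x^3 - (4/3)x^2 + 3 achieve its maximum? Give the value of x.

Differentiating, P'(x) = 4x^2 - (8/3)x; which vanishes at x = 0 and x = 2/3.
Compare values at every candidate in [-1, 2]: P(-1) = 1/3,  P(0) = 3,  P(2/3) = 227/81,  P(2) = 25/3.
Hence the absolute maximum is 25/3 at x = 2.

2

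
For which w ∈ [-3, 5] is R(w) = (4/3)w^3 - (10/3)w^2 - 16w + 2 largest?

-4/3

The derivative is 4w^2 - (20/3)w - 16, which vanishes at w = -4/3 and w = 3.
Candidates: R(-3) = -16, R(-4/3) = 1154/81, R(3) = -40, R(5) = 16/3.
So the maximum is R(-4/3) = 1154/81.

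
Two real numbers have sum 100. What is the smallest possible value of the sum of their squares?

5000

With a + b = 100, a^2 + b^2 = a^2 + (100 − a)^2.
The derivative 2a − 2(100 − a) = 4a − 200 vanishes at a = 50; second derivative 4 > 0, a minimum.
The minimum is 2·(50)^2 = 5000.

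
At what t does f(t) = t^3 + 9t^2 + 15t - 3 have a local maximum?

Critical points: f'(t) = 3t^2 + 18t + 15 vanishes at t = -5, -1.
Since f''(t) = 6t + 18, we get f''(-5) = -12 < 0 ⇒ local maximum; f''(-1) = 12 > 0 ⇒ local minimum.
The local maximum is f(-5) = 22.

-5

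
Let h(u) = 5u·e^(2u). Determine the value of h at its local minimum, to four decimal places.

By the product rule, h'(u) = (10u + 5)·e^(2u). Since e^(2u) > 0, the only critical point is u = -1/2.
h''(-1/2) has the same sign as 10 > 0, so this is a local minimum.
h(-1/2) = (-5/2)·e^(-1) ≈ -0.9197.

-0.9197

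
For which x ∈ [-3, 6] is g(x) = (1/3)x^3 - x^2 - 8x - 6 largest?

-2

g'(x) = x^2 - 2x - 8, which vanishes at x = -2 and x = 4.
Evaluating at the critical points and endpoints: g(-3) = 0,  g(-2) = 10/3,  g(4) = -98/3,  g(6) = -18.
The maximum over the interval is 10/3, attained at x = -2.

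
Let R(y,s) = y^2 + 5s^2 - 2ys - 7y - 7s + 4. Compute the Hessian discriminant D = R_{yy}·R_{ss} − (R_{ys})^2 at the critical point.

∂R/∂y = 2y - 2s - 7 = 0 and ∂R/∂s = -2y + 10s - 7 = 0, so (y, s) = (21/4, 7/4).
The Hessian has R_{yy} = 2, R_{ss} = 10, R_{ys} = -2, giving D = 16 > 0 with R_{yy} > 0, so the point is a local minimum.
D = (2)·(10) − (-2)^2 = 16.

16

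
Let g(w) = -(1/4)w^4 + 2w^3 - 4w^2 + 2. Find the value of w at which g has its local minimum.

g'(w) = -w^3 + 6w^2 - 8w. Setting g'(w) = 0 gives w ∈ {0, 2, 4}.
g''(w) = -3w^2 + 12w - 8. g''(0) = -8 < 0 ⇒ local maximum; g''(2) = 4 > 0 ⇒ local minimum; g''(4) = -8 < 0 ⇒ local maximum.
Thus g has its local minimum at w = 2, with value -2.

2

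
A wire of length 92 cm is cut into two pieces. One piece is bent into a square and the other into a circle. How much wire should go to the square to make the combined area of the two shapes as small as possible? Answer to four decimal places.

Let x be the length used for the square. Square side x/4; circle radius (92−x)/(2π).
A(x) = (x/4)² + π·((92−x)/(2π))² = x²/16 + (92−x)²/(4π) for 0 ≤ x ≤ 92. A'(x) = x/8 − (92−x)/(2π) = 0 gives x = 4·92/(π+4) ≈ 51.5291.
A'' = 1/8 + 1/(2π) > 0, so this gives the minimum combined area; x ≈ 51.5291 cm to the square.

51.5291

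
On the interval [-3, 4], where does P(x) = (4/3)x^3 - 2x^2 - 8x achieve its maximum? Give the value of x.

4

The derivative is 4x^2 - 4x - 8, which vanishes at x = -1 and x = 2.
Evaluating at the critical points and endpoints: P(-3) = -30, P(-1) = 14/3, P(2) = -40/3, P(4) = 64/3.
So the maximum is P(4) = 64/3.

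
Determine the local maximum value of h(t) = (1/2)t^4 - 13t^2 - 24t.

23/2

Critical points: h'(t) = 2t^3 - 26t - 24 vanishes at t = -3, -1, 4.
Since h''(t) = 6t^2 - 26, we get h''(-3) = 28 > 0 ⇒ local minimum; h''(-1) = -20 < 0 ⇒ local maximum; h''(4) = 70 > 0 ⇒ local minimum.
Thus h has its local maximum at t = -1, with value 23/2.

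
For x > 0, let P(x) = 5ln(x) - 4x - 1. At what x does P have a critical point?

5/4

P'(x) = 5/x − 4 = 0 gives x = 5/4.
P''(x) = -5/x², which is negative for x > 0, so this is a local maximum.
P(5/4) = 5·ln(5/4) - 5 - 1 ≈ -4.8843.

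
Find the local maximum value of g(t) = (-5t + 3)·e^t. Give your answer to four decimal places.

3.3516

g'(t) = (-5)·e^t + (-5t + 3)·1·e^t = (-5t - 2)·e^t. Since e^t > 0, the only critical point is t = -2/5.
g''(-2/5) has the same sign as -5 < 0, so this is a local maximum.
g(-2/5) = (5)·e^(-2/5) ≈ 3.3516.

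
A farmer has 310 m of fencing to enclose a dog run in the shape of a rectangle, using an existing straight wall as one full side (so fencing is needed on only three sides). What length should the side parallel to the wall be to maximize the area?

Let the sides perpendicular to the wall have length x and the parallel side y, so 2x + y = 310 and the area is A = xy = x(310 − 2x).
A'(x) = 310 − 4x = 0 gives x = 155/2, and A''(x) = −4 < 0 confirms a maximum.
Then y = 310 − 2·155/2 = 155 and A = 24025/2.

155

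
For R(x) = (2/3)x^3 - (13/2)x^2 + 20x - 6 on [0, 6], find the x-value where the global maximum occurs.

R'(x) = 2x^2 - 13x + 20, which vanishes at x = 5/2 and x = 4.
Evaluating at the critical points and endpoints: R(0) = -6,  R(5/2) = 331/24,  R(4) = 38/3,  R(6) = 24.
So the maximum is R(6) = 24.

6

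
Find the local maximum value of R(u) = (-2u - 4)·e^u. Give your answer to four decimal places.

0.0996

Differentiating with the product rule gives R'(u) = (-2u - 6)·e^u. Since e^u > 0, the only critical point is u = -3.
R''(-3) has the same sign as -2 < 0, so this is a local maximum.
R(-3) = (2)·e^(-3) ≈ 0.0996.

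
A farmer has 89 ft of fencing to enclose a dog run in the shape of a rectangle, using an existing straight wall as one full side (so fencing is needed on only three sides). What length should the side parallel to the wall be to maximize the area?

89/2

Let the sides perpendicular to the wall have length x and the parallel side y, so 2x + y = 89 and the area is A = xy = x(89 − 2x).
A'(x) = 89 − 4x = 0 gives x = 89/4, and A''(x) = −4 < 0 confirms a maximum.
Then y = 89 − 2·89/4 = 89/2 and A = 7921/8.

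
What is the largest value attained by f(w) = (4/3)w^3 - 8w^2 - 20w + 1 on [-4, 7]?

35/3

f'(w) = 4w^2 - 16w - 20, which vanishes at w = -1 and w = 5.
Candidates: f(-4) = -397/3; f(-1) = 35/3; f(5) = -397/3; f(7) = -221/3.
So the maximum is f(-1) = 35/3.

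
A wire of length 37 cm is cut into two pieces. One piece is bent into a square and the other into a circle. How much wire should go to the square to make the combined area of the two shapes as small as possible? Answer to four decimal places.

Let x be the length used for the square. Square side x/4; circle radius (37−x)/(2π).
A(x) = (x/4)² + π·((37−x)/(2π))² = x²/16 + (37−x)²/(4π) for 0 ≤ x ≤ 37. A'(x) = x/8 − (37−x)/(2π) = 0 gives x = 4·37/(π+4) ≈ 20.7237.
A'' = 1/8 + 1/(2π) > 0, so this gives the minimum combined area; x ≈ 20.7237 cm to the square.

20.7237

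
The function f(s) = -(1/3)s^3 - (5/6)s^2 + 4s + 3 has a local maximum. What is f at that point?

f'(s) = -s^2 - (5/3)s + 4. Setting f'(s) = 0 gives s ∈ {-3, 4/3}.
Second-derivative test with f''(s) = -2s - 5/3: f''(-3) = 13/3 > 0 ⇒ local minimum; f''(4/3) = -13/3 < 0 ⇒ local maximum.
The local maximum is f(4/3) = 491/81.

491/81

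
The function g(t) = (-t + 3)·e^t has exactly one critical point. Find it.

g'(t) = (-1)·e^t + (-t + 3)·1·e^t = (-t + 2)·e^t. Since e^t > 0, the only critical point is t = 2.
g''(2) has the same sign as -1 < 0, so this is a local maximum.
g(2) = (1)·e^(2) ≈ 7.3891.

2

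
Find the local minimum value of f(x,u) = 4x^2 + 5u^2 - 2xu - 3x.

∂f/∂x = 8x - 2u - 3 = 0 and ∂f/∂u = -2x + 10u = 0, so (x, u) = (15/38, 3/38).
The Hessian has f_{xx} = 8, f_{uu} = 10, f_{xu} = -2, giving D = 76 > 0 with f_{xx} > 0, so the point is a local minimum.
f(15/38, 3/38) = -45/76.

-45/76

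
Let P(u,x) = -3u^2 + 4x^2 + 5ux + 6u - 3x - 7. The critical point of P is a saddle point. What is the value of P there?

∂P/∂u = -6u + 5x + 6 = 0 and ∂P/∂x = 5u + 8x - 3 = 0, so (u, x) = (63/73, -12/73).
The Hessian has P_{uu} = -6, P_{xx} = 8, P_{ux} = 5, giving D = -73 < 0, so the point is a saddle point.
P(63/73, -12/73) = -304/73.

-304/73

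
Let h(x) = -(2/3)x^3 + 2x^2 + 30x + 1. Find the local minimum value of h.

h'(x) = -2x^2 + 4x + 30. Setting h'(x) = 0 gives x ∈ {-3, 5}.
Second-derivative test with h''(x) = -4x + 4: h''(-3) = 16 > 0 ⇒ local minimum; h''(5) = -16 < 0 ⇒ local maximum.
So the local minimum value is h(-3) = -53.

-53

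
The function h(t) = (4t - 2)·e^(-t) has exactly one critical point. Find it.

3/2

By the product rule, h'(t) = (-4t + 6)·e^(-t). Since e^(-t) > 0, the only critical point is t = 3/2.
h''(3/2) has the same sign as -4 < 0, so this is a local maximum.
h(3/2) = (4)·e^(-3/2) ≈ 0.8925.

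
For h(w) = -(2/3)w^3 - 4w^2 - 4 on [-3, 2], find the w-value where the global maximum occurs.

0

The derivative is -2w^2 - 8w, whose only zero in [-3, 2] is w = 0.
Evaluating at the critical points and endpoints: h(-3) = -22,  h(0) = -4,  h(2) = -76/3.
Hence the absolute maximum is -4 at w = 0.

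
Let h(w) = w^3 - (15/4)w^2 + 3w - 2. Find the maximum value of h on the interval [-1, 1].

-21/16

The derivative is 3w^2 - (15/2)w + 3, whose only zero in [-1, 1] is w = 1/2.
Compare values at every candidate in [-1, 1]: h(-1) = -39/4, h(1/2) = -21/16, h(1) = -7/4.
Hence the absolute maximum is -21/16 at w = 1/2.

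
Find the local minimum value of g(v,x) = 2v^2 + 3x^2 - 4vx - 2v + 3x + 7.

25/4

∂g/∂v = 4v - 4x - 2 = 0 and ∂g/∂x = -4v + 6x + 3 = 0, so (v, x) = (0, -1/2).
The Hessian has g_{vv} = 4, g_{xx} = 6, g_{vx} = -4, giving D = 8 > 0 with g_{vv} > 0, so the point is a local minimum.
g(0, -1/2) = 25/4.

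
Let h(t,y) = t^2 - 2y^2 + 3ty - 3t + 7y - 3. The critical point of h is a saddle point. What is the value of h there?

∂h/∂t = 2t + 3y - 3 = 0 and ∂h/∂y = 3t - 4y + 7 = 0, so (t, y) = (-9/17, 23/17).
The Hessian has h_{tt} = 2, h_{yy} = -4, h_{ty} = 3, giving D = -17 < 0, so the point is a saddle point.
h(-9/17, 23/17) = 43/17.

43/17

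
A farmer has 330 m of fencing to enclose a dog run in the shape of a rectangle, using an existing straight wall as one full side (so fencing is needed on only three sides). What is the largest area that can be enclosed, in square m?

Let the sides perpendicular to the wall have length x and the parallel side y, so 2x + y = 330 and the area is A = xy = x(330 − 2x).
A'(x) = 330 − 4x = 0 gives x = 165/2, and A''(x) = −4 < 0 confirms a maximum.
Then y = 330 − 2·165/2 = 165 and A = 27225/2.

27225/2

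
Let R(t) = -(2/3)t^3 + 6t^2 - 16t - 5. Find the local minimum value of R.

Critical points: R'(t) = -2t^2 + 12t - 16 vanishes at t = 2, 4.
Since R''(t) = -4t + 12, we get R''(2) = 4 > 0 ⇒ local minimum; R''(4) = -4 < 0 ⇒ local maximum.
The local minimum is R(2) = -55/3.

-55/3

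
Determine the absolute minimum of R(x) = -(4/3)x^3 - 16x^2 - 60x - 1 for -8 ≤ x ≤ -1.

The derivative is -4x^2 - 32x - 60, which vanishes at x = -5 and x = -3.
Compare values at every candidate in [-8, -1]: R(-8) = 413/3; R(-5) = 197/3; R(-3) = 71; R(-1) = 133/3.
Hence the absolute minimum is 133/3 at x = -1.

133/3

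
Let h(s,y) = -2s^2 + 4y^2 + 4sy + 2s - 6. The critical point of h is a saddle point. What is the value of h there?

∂h/∂s = -4s + 4y + 2 = 0 and ∂h/∂y = 4s + 8y = 0, so (s, y) = (1/3, -1/6).
The Hessian has h_{ss} = -4, h_{yy} = 8, h_{sy} = 4, giving D = -48 < 0, so the point is a saddle point.
h(1/3, -1/6) = -17/3.

-17/3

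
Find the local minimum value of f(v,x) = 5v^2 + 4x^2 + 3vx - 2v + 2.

126/71

∂f/∂v = 10v + 3x - 2 = 0 and ∂f/∂x = 3v + 8x = 0, so (v, x) = (16/71, -6/71).
The Hessian has f_{vv} = 10, f_{xx} = 8, f_{vx} = 3, giving D = 71 > 0 with f_{vv} > 0, so the point is a local minimum.
f(16/71, -6/71) = 126/71.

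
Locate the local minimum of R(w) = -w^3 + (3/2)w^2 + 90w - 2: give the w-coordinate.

-5

R'(w) = -3w^2 + 3w + 90 = 0 at w = -5, 6.
R''(w) = -6w + 3. R''(-5) = 33 > 0 ⇒ local minimum; R''(6) = -33 < 0 ⇒ local maximum.
The local minimum is R(-5) = -579/2.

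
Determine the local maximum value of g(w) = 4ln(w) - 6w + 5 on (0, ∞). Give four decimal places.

g'(w) = 4/w − 6 = 0 gives w = 2/3.
g''(w) = -4/w², which is negative for w > 0, so this is a local maximum.
g(2/3) = 4·ln(2/3) - 4 + 5 ≈ -0.6219.

-0.6219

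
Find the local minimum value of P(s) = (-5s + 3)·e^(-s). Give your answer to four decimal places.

-1.0095

P'(s) = (-5)·e^(-s) + (-5s + 3)·(-1)·e^(-s) = (5s - 8)·e^(-s). Since e^(-s) > 0, the only critical point is s = 8/5.
P''(8/5) has the same sign as 5 > 0, so this is a local minimum.
P(8/5) = (-5)·e^(-8/5) ≈ -1.0095.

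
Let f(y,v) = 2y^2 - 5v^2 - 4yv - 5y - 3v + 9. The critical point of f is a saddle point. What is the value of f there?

∂f/∂y = 4y - 4v - 5 = 0 and ∂f/∂v = -4y - 10v - 3 = 0, so (y, v) = (19/28, -4/7).
The Hessian has f_{yy} = 4, f_{vv} = -10, f_{yv} = -4, giving D = -56 < 0, so the point is a saddle point.
f(19/28, -4/7) = 457/56.

457/56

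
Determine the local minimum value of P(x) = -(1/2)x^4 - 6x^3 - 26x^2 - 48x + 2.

67/2

P'(x) = -2x^3 - 18x^2 - 52x - 48. Setting P'(x) = 0 gives x ∈ {-4, -3, -2}.
Since P''(x) = -6x^2 - 36x - 52, we get P''(-4) = -4 < 0 ⇒ local maximum; P''(-3) = 2 > 0 ⇒ local minimum; P''(-2) = -4 < 0 ⇒ local maximum.
The local minimum is P(-3) = 67/2.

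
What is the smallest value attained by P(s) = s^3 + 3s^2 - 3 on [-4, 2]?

-19

Differentiating, P'(s) = 3s^2 + 6s; which vanishes at s = -2 and s = 0.
Compare values at every candidate in [-4, 2]: P(-4) = -19, P(-2) = 1, P(0) = -3, P(2) = 17.
Hence the absolute minimum is -19 at s = -4.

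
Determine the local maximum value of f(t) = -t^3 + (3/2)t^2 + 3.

7/2

f'(t) = -3t^2 + 3t = 0 at t = 0, 1.
Second-derivative test with f''(t) = -6t + 3: f''(0) = 3 > 0 ⇒ local minimum; f''(1) = -3 < 0 ⇒ local maximum.
The local maximum is f(1) = 7/2.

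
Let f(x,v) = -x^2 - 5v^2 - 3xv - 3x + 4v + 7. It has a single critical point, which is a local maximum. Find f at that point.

∂f/∂x = -2x - 3v - 3 = 0 and ∂f/∂v = -3x - 10v + 4 = 0, so (x, v) = (-42/11, 17/11).
The Hessian has f_{xx} = -2, f_{vv} = -10, f_{xv} = -3, giving D = 11 > 0 with f_{xx} < 0, so the point is a local maximum.
f(-42/11, 17/11) = 174/11.

174/11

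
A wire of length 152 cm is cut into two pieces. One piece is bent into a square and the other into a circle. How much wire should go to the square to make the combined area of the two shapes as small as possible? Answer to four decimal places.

85.1351

Let x be the length used for the square. Square side x/4; circle radius (152−x)/(2π).
A(x) = (x/4)² + π·((152−x)/(2π))² = x²/16 + (152−x)²/(4π) for 0 ≤ x ≤ 152. A'(x) = x/8 − (152−x)/(2π) = 0 gives x = 4·152/(π+4) ≈ 85.1351.
A'' = 1/8 + 1/(2π) > 0, so this gives the minimum combined area; x ≈ 85.1351 cm to the square.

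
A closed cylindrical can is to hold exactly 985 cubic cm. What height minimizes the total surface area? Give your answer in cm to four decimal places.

10.7841

With radius r and height h, πr²h = 985 so h = 985/(πr²), and S(r) = 2πr² + 2πrh = 2πr² + 2·985/r.
S'(r) = 4πr − 2·985/r² = 0 ⇒ r³ = 985/(2π), so r ≈ 5.3920 and h = 2r ≈ 10.7841.
S''(r) = 4π + 4·985/r³ > 0, so this is the minimum; S ≈ 548.0313.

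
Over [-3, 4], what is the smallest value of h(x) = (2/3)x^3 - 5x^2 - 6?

-69

h'(x) = 2x^2 - 10x, whose only zero in [-3, 4] is x = 0.
Compare values at every candidate in [-3, 4]: h(-3) = -69,  h(0) = -6,  h(4) = -130/3.
So the minimum is h(-3) = -69.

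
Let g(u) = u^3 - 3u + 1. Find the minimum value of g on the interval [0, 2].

-1

Differentiating, g'(u) = 3u^2 - 3; whose only zero in [0, 2] is u = 1.
Compare values at every candidate in [0, 2]: g(0) = 1; g(1) = -1; g(2) = 3.
Hence the absolute minimum is -1 at u = 1.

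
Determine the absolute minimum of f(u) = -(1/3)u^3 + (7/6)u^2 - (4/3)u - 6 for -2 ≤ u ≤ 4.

-14

Differentiating, f'(u) = -u^2 + (7/3)u - 4/3; which vanishes at u = 1 and u = 4/3.
Evaluating at the critical points and endpoints: f(-2) = 4; f(1) = -13/2; f(4/3) = -526/81; f(4) = -14.
The minimum over the interval is -14, attained at u = 4.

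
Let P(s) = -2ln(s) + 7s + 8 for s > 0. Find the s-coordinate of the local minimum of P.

P'(s) = -2/s + 7 = 0 gives s = 2/7.
P''(s) = 2/s², which is positive for s > 0, so this is a local minimum.
P(2/7) = -2·ln(2/7) + 2 + 8 ≈ 12.5055.

2/7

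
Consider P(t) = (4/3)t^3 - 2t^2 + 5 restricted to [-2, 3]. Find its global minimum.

Differentiating, P'(t) = 4t^2 - 4t; which vanishes at t = 0 and t = 1.
Evaluating at the critical points and endpoints: P(-2) = -41/3; P(0) = 5; P(1) = 13/3; P(3) = 23.
The minimum over the interval is -41/3, attained at t = -2.

-41/3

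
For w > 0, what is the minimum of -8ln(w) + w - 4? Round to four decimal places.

g'(w) = -8/w + 1 = 0 gives w = 8.
g''(w) = 8/w², which is positive for w > 0, so this is a local minimum.
g(8) = -8·ln(8) + 8 - 4 ≈ -12.6355.

-12.6355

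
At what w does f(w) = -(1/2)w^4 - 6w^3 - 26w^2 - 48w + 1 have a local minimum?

-3

Critical points: f'(w) = -2w^3 - 18w^2 - 52w - 48 vanishes at w = -4, -3, -2.
f''(w) = -6w^2 - 36w - 52. f''(-4) = -4 < 0 ⇒ local maximum; f''(-3) = 2 > 0 ⇒ local minimum; f''(-2) = -4 < 0 ⇒ local maximum.
The local minimum is f(-3) = 65/2.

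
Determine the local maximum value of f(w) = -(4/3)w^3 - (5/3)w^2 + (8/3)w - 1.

-1/4

f'(w) = -4w^2 - (10/3)w + 8/3. Setting f'(w) = 0 gives w ∈ {-4/3, 1/2}.
Since f''(w) = -8w - 10/3, we get f''(-4/3) = 22/3 > 0 ⇒ local minimum; f''(1/2) = -22/3 < 0 ⇒ local maximum.
The local maximum is f(1/2) = -1/4.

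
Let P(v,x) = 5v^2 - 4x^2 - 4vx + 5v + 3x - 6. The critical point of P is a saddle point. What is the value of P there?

∂P/∂v = 10v - 4x + 5 = 0 and ∂P/∂x = -4v - 8x + 3 = 0, so (v, x) = (-7/24, 25/48).
The Hessian has P_{vv} = 10, P_{xx} = -8, P_{vx} = -4, giving D = -96 < 0, so the point is a saddle point.
P(-7/24, 25/48) = -571/96.

-571/96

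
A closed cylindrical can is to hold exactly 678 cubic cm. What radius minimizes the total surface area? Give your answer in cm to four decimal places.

4.7608

With radius r and height h, πr²h = 678 so h = 678/(πr²), and S(r) = 2πr² + 2πrh = 2πr² + 2·678/r.
S'(r) = 4πr − 2·678/r² = 0 ⇒ r³ = 678/(2π), so r ≈ 4.7608 and h = 2r ≈ 9.5217.
S''(r) = 4π + 4·678/r³ > 0, so this is the minimum; S ≈ 427.2358.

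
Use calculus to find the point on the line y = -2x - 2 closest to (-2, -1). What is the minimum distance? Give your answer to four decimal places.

1.3416

Minimize D(x)^2 = (x + 2)^2 + (-2x - 1)^2.
d/dx[D^2] = 2(x + 2) + 2·(-2)·(-2x - 1) = 0 ⇒ x = -4/5.
Then y = -2/5 and the distance is √(9/5) ≈ 1.3416.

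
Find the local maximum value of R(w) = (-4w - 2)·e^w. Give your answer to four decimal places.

0.8925

By the product rule, R'(w) = (-4w - 6)·e^w. Since e^w > 0, the only critical point is w = -3/2.
R''(-3/2) has the same sign as -4 < 0, so this is a local maximum.
R(-3/2) = (4)·e^(-3/2) ≈ 0.8925.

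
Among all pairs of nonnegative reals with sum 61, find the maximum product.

With x + y = 61, the product is P(x) = x(61 − x).
P'(x) = 61 − 2x = 0 gives x = 61/2; P'' = −2 < 0, so this is the maximum.
P = 61/2·61/2 = 3721/4.

3721/4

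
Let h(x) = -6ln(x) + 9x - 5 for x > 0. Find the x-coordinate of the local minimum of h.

2/3

h'(x) = -6/x + 9 = 0 gives x = 2/3.
h''(x) = 6/x², which is positive for x > 0, so this is a local minimum.
h(2/3) = -6·ln(2/3) + 6 - 5 ≈ 3.4328.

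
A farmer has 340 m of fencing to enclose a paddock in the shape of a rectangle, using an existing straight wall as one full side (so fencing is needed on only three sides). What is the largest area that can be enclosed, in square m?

Let the sides perpendicular to the wall have length x and the parallel side y, so 2x + y = 340 and the area is A = xy = x(340 − 2x).
A'(x) = 340 − 4x = 0 gives x = 85, and A''(x) = −4 < 0 confirms a maximum.
Then y = 340 − 2·85 = 170 and A = 14450.

14450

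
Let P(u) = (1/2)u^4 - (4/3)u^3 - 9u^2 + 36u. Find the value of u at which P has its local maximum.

P'(u) = 2u^3 - 4u^2 - 18u + 36. Setting P'(u) = 0 gives u ∈ {-3, 2, 3}.
Second-derivative test with P''(u) = 6u^2 - 8u - 18: P''(-3) = 60 > 0 ⇒ local minimum; P''(2) = -10 < 0 ⇒ local maximum; P''(3) = 12 > 0 ⇒ local minimum.
Thus P has its local maximum at u = 2, with value 100/3.

2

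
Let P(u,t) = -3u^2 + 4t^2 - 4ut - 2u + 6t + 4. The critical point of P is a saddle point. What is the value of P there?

∂P/∂u = -6u - 4t - 2 = 0 and ∂P/∂t = -4u + 8t + 6 = 0, so (u, t) = (1/8, -11/16).
The Hessian has P_{uu} = -6, P_{tt} = 8, P_{ut} = -4, giving D = -64 < 0, so the point is a saddle point.
P(1/8, -11/16) = 29/16.

29/16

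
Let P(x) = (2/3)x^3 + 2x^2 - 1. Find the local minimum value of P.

Critical points: P'(x) = 2x^2 + 4x vanishes at x = -2, 0.
Second-derivative test with P''(x) = 4x + 4: P''(-2) = -4 < 0 ⇒ local maximum; P''(0) = 4 > 0 ⇒ local minimum.
Thus P has its local minimum at x = 0, with value -1.

-1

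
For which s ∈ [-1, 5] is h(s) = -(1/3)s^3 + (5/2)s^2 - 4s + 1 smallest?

Differentiating, h'(s) = -s^2 + 5s - 4; which vanishes at s = 1 and s = 4.
Candidates: h(-1) = 47/6; h(1) = -5/6; h(4) = 11/3; h(5) = 11/6.
Hence the absolute minimum is -5/6 at s = 1.

1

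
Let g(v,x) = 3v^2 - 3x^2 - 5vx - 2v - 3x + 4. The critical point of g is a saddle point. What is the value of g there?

∂g/∂v = 6v - 5x - 2 = 0 and ∂g/∂x = -5v - 6x - 3 = 0, so (v, x) = (-3/61, -28/61).
The Hessian has g_{vv} = 6, g_{xx} = -6, g_{vx} = -5, giving D = -61 < 0, so the point is a saddle point.
g(-3/61, -28/61) = 289/61.

289/61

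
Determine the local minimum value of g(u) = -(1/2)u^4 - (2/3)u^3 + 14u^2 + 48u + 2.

-122/3

g'(u) = -2u^3 - 2u^2 + 28u + 48. Setting g'(u) = 0 gives u ∈ {-3, -2, 4}.
Second-derivative test with g''(u) = -6u^2 - 4u + 28: g''(-3) = -14 < 0 ⇒ local maximum; g''(-2) = 12 > 0 ⇒ local minimum; g''(4) = -84 < 0 ⇒ local maximum.
The local minimum is g(-2) = -122/3.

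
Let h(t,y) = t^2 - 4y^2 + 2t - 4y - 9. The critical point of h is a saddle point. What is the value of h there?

-9

∂h/∂t = 2t + 2 = 0 and ∂h/∂y = -8y - 4 = 0, so (t, y) = (-1, -1/2).
The Hessian has h_{tt} = 2, h_{yy} = -8, h_{ty} = 0, giving D = -16 < 0, so the point is a saddle point.
h(-1, -1/2) = -9.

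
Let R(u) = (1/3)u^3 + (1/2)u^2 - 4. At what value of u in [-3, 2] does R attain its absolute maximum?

2

The derivative is u^2 + u, which vanishes at u = -1 and u = 0.
Candidates: R(-3) = -17/2,  R(-1) = -23/6,  R(0) = -4,  R(2) = 2/3.
The maximum over the interval is 2/3, attained at u = 2.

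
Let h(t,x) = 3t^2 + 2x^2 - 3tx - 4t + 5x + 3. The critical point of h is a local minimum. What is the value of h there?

∂h/∂t = 6t - 3x - 4 = 0 and ∂h/∂x = -3t + 4x + 5 = 0, so (t, x) = (1/15, -6/5).
The Hessian has h_{tt} = 6, h_{xx} = 4, h_{tx} = -3, giving D = 15 > 0 with h_{tt} > 0, so the point is a local minimum.
h(1/15, -6/5) = -2/15.

-2/15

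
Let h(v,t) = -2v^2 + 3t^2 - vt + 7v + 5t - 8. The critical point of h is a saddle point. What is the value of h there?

∂h/∂v = -4v - t + 7 = 0 and ∂h/∂t = -v + 6t + 5 = 0, so (v, t) = (47/25, -13/25).
The Hessian has h_{vv} = -4, h_{tt} = 6, h_{vt} = -1, giving D = -25 < 0, so the point is a saddle point.
h(47/25, -13/25) = -68/25.

-68/25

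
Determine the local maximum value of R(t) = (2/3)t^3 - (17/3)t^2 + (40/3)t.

775/81

R'(t) = 2t^2 - (34/3)t + 40/3 = 0 at t = 5/3, 4.
Since R''(t) = 4t - 34/3, we get R''(5/3) = -14/3 < 0 ⇒ local maximum; R''(4) = 14/3 > 0 ⇒ local minimum.
The local maximum is R(5/3) = 775/81.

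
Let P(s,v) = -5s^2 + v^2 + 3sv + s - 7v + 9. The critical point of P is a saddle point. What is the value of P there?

∂P/∂s = -10s + 3v + 1 = 0 and ∂P/∂v = 3s + 2v - 7 = 0, so (s, v) = (23/29, 67/29).
The Hessian has P_{ss} = -10, P_{vv} = 2, P_{sv} = 3, giving D = -29 < 0, so the point is a saddle point.
P(23/29, 67/29) = 38/29.

38/29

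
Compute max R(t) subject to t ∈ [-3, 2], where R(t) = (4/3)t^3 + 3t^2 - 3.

Differentiating, R'(t) = 4t^2 + 6t; which vanishes at t = -3/2 and t = 0.
Evaluating at the critical points and endpoints: R(-3) = -12,  R(-3/2) = -3/4,  R(0) = -3,  R(2) = 59/3.
The maximum over the interval is 59/3, attained at t = 2.

59/3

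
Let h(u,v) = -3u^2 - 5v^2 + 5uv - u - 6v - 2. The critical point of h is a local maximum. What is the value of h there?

73/35

∂h/∂u = -6u + 5v - 1 = 0 and ∂h/∂v = 5u - 10v - 6 = 0, so (u, v) = (-8/7, -41/35).
The Hessian has h_{uu} = -6, h_{vv} = -10, h_{uv} = 5, giving D = 35 > 0 with h_{uu} < 0, so the point is a local maximum.
h(-8/7, -41/35) = 73/35.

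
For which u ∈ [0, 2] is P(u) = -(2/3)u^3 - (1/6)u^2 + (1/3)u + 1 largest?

P'(u) = -2u^2 - (1/3)u + 1/3, whose only zero in [0, 2] is u = 1/3.
Evaluating at the critical points and endpoints: P(0) = 1; P(1/3) = 173/162; P(2) = -13/3.
So the maximum is P(1/3) = 173/162.

1/3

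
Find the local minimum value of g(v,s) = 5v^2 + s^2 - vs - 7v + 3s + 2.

∂g/∂v = 10v - s - 7 = 0 and ∂g/∂s = -v + 2s + 3 = 0, so (v, s) = (11/19, -23/19).
The Hessian has g_{vv} = 10, g_{ss} = 2, g_{vs} = -1, giving D = 19 > 0 with g_{vv} > 0, so the point is a local minimum.
g(11/19, -23/19) = -35/19.

-35/19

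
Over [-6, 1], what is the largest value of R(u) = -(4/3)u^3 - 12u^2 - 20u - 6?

10/3

R'(u) = -4u^2 - 24u - 20, which vanishes at u = -5 and u = -1.
Compare values at every candidate in [-6, 1]: R(-6) = -30; R(-5) = -118/3; R(-1) = 10/3; R(1) = -118/3.
The maximum over the interval is 10/3, attained at u = -1.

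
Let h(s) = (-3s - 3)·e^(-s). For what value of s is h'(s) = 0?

Differentiating with the product rule gives h'(s) = (3s)·e^(-s). Since e^(-s) > 0, the only critical point is s = 0.
h''(0) has the same sign as 3 > 0, so this is a local minimum.
h(0) = (-3)·e^(0) ≈ -3.0000.

0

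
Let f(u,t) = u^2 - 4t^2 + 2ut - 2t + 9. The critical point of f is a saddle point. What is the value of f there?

∂f/∂u = 2u + 2t = 0 and ∂f/∂t = 2u - 8t - 2 = 0, so (u, t) = (1/5, -1/5).
The Hessian has f_{uu} = 2, f_{tt} = -8, f_{ut} = 2, giving D = -20 < 0, so the point is a saddle point.
f(1/5, -1/5) = 46/5.

46/5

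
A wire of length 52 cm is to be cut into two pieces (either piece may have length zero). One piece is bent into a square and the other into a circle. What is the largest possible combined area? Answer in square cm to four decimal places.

Let x be the length used for the square. Square side x/4; circle radius (52−x)/(2π).
A(x) = (x/4)² + π·((52−x)/(2π))² = x²/16 + (52−x)²/(4π) for 0 ≤ x ≤ 52. A'(x) = x/8 − (52−x)/(2π) = 0 gives x = 4·52/(π+4) ≈ 29.1252.
A'' > 0, so the interior critical point is a minimum; the maximum is at an endpoint. A(0) = 215.1775 and A(52) = 169.0000, so the largest area is 215.1775.

215.1775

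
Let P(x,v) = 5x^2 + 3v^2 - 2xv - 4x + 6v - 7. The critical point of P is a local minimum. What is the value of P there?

-143/14

∂P/∂x = 10x - 2v - 4 = 0 and ∂P/∂v = -2x + 6v + 6 = 0, so (x, v) = (3/14, -13/14).
The Hessian has P_{xx} = 10, P_{vv} = 6, P_{xv} = -2, giving D = 56 > 0 with P_{xx} > 0, so the point is a local minimum.
P(3/14, -13/14) = -143/14.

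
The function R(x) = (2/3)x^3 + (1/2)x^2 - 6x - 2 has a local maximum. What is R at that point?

Critical points: R'(x) = 2x^2 + x - 6 vanishes at x = -2, 3/2.
Second-derivative test with R''(x) = 4x + 1: R''(-2) = -7 < 0 ⇒ local maximum; R''(3/2) = 7 > 0 ⇒ local minimum.
So the local maximum value is R(-2) = 20/3.

20/3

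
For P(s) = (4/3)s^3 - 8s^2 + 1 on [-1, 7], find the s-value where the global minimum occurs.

4

Differentiating, P'(s) = 4s^2 - 16s; which vanishes at s = 0 and s = 4.
Evaluating at the critical points and endpoints: P(-1) = -25/3; P(0) = 1; P(4) = -125/3; P(7) = 199/3.
The minimum over the interval is -125/3, attained at s = 4.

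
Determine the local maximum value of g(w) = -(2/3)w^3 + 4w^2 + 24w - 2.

Critical points: g'(w) = -2w^2 + 8w + 24 vanishes at w = -2, 6.
g''(w) = -4w + 8. g''(-2) = 16 > 0 ⇒ local minimum; g''(6) = -16 < 0 ⇒ local maximum.
Thus g has its local maximum at w = 6, with value 142.

142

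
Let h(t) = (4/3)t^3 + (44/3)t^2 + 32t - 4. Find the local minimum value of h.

-1924/81

h'(t) = 4t^2 + (88/3)t + 32 = 0 at t = -6, -4/3.
Second-derivative test with h''(t) = 8t + 88/3: h''(-6) = -56/3 < 0 ⇒ local maximum; h''(-4/3) = 56/3 > 0 ⇒ local minimum.
So the local minimum value is h(-4/3) = -1924/81.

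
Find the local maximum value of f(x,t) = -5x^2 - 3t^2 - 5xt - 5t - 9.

∂f/∂x = -10x - 5t = 0 and ∂f/∂t = -5x - 6t - 5 = 0, so (x, t) = (5/7, -10/7).
The Hessian has f_{xx} = -10, f_{tt} = -6, f_{xt} = -5, giving D = 35 > 0 with f_{xx} < 0, so the point is a local maximum.
f(5/7, -10/7) = -38/7.

-38/7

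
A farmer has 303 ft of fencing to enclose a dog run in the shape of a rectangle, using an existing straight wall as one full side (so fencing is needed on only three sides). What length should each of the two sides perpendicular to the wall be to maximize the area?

Let the sides perpendicular to the wall have length x and the parallel side y, so 2x + y = 303 and the area is A = xy = x(303 − 2x).
A'(x) = 303 − 4x = 0 gives x = 303/4, and A''(x) = −4 < 0 confirms a maximum.
Then y = 303 − 2·303/4 = 303/2 and A = 91809/8.

303/4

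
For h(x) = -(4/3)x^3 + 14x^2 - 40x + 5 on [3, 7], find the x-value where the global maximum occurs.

5

The derivative is -4x^2 + 28x - 40, whose only zero in [3, 7] is x = 5.
Evaluating at the critical points and endpoints: h(3) = -25,  h(5) = -35/3,  h(7) = -139/3.
Hence the absolute maximum is -35/3 at x = 5.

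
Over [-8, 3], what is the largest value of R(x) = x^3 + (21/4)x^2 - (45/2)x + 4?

491/4

Differentiating, R'(x) = 3x^2 + (21/2)x - 45/2; which vanishes at x = -5 and x = 3/2.
Evaluating at the critical points and endpoints: R(-8) = 8; R(-5) = 491/4; R(3/2) = -233/16; R(3) = 43/4.
The maximum over the interval is 491/4, attained at x = -5.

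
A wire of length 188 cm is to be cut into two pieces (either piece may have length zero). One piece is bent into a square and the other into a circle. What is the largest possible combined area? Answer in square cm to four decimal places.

Let x be the length used for the square. Square side x/4; circle radius (188−x)/(2π).
A(x) = (x/4)² + π·((188−x)/(2π))² = x²/16 + (188−x)²/(4π) for 0 ≤ x ≤ 188. A'(x) = x/8 − (188−x)/(2π) = 0 gives x = 4·188/(π+4) ≈ 105.2986.
A'' > 0, so the interior critical point is a minimum; the maximum is at an endpoint. A(0) = 2812.5862 and A(188) = 2209.0000, so the largest area is 2812.5862.

2812.5862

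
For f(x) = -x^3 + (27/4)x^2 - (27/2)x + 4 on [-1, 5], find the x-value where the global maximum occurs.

-1

The derivative is -3x^2 + (27/2)x - 27/2, which vanishes at x = 3/2 and x = 3.
Compare values at every candidate in [-1, 5]: f(-1) = 101/4, f(3/2) = -71/16, f(3) = -11/4, f(5) = -79/4.
The maximum over the interval is 101/4, attained at x = -1.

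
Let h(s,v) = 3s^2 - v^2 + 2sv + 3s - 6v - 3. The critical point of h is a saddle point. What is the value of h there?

87/16

∂h/∂s = 6s + 2v + 3 = 0 and ∂h/∂v = 2s - 2v - 6 = 0, so (s, v) = (3/8, -21/8).
The Hessian has h_{ss} = 6, h_{vv} = -2, h_{sv} = 2, giving D = -16 < 0, so the point is a saddle point.
h(3/8, -21/8) = 87/16.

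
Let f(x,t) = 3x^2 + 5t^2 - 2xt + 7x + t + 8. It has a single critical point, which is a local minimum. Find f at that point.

∂f/∂x = 6x - 2t + 7 = 0 and ∂f/∂t = -2x + 10t + 1 = 0, so (x, t) = (-9/7, -5/14).
The Hessian has f_{xx} = 6, f_{tt} = 10, f_{xt} = -2, giving D = 56 > 0 with f_{xx} > 0, so the point is a local minimum.
f(-9/7, -5/14) = 93/28.

93/28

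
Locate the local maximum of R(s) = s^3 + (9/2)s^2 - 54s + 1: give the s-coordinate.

Critical points: R'(s) = 3s^2 + 9s - 54 vanishes at s = -6, 3.
R''(s) = 6s + 9. R''(-6) = -27 < 0 ⇒ local maximum; R''(3) = 27 > 0 ⇒ local minimum.
So the local maximum value is R(-6) = 271.

-6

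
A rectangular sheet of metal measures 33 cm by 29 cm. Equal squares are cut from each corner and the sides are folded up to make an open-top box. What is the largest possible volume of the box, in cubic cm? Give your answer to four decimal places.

2186.1385

With cut size x, the volume is V(x) = x(33 − 2x)(29 − 2x) for 0 < x < 14.5.
V'(x) = 12x^2 − 248x + 957. Setting V'(x) = 0 gives x ≈ 5.1345 (the root in (0, 14.5)).
V''(x) = 24x − 248 is negative there, so this is the maximum; V ≈ 2186.1385.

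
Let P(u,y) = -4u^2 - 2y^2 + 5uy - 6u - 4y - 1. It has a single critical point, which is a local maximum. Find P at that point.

249/7

∂P/∂u = -8u + 5y - 6 = 0 and ∂P/∂y = 5u - 4y - 4 = 0, so (u, y) = (-44/7, -62/7).
The Hessian has P_{uu} = -8, P_{yy} = -4, P_{uy} = 5, giving D = 7 > 0 with P_{uu} < 0, so the point is a local maximum.
P(-44/7, -62/7) = 249/7.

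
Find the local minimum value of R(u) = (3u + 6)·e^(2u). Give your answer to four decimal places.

Differentiating with the product rule gives R'(u) = (6u + 15)·e^(2u). Since e^(2u) > 0, the only critical point is u = -5/2.
R''(-5/2) has the same sign as 6 > 0, so this is a local minimum.
R(-5/2) = (-3/2)·e^(-5) ≈ -0.0101.

-0.0101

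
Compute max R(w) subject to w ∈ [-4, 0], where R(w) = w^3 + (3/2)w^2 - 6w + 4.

14

The derivative is 3w^2 + 3w - 6, whose only zero in [-4, 0] is w = -2.
Evaluating at the critical points and endpoints: R(-4) = -12,  R(-2) = 14,  R(0) = 4.
So the maximum is R(-2) = 14.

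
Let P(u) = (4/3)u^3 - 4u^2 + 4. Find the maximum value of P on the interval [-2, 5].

P'(u) = 4u^2 - 8u, which vanishes at u = 0 and u = 2.
Compare values at every candidate in [-2, 5]: P(-2) = -68/3,  P(0) = 4,  P(2) = -4/3,  P(5) = 212/3.
The maximum over the interval is 212/3, attained at u = 5.

212/3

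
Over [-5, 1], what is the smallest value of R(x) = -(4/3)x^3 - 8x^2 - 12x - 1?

R'(x) = -4x^2 - 16x - 12, which vanishes at x = -3 and x = -1.
Compare values at every candidate in [-5, 1]: R(-5) = 77/3,  R(-3) = -1,  R(-1) = 13/3,  R(1) = -67/3.
So the minimum is R(1) = -67/3.

-67/3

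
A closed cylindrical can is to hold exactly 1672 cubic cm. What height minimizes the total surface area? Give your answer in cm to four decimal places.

With radius r and height h, πr²h = 1672 so h = 1672/(πr²), and S(r) = 2πr² + 2πrh = 2πr² + 2·1672/r.
S'(r) = 4πr − 2·1672/r² = 0 ⇒ r³ = 1672/(2π), so r ≈ 6.4321 and h = 2r ≈ 12.8642.
S''(r) = 4π + 4·1672/r³ > 0, so this is the minimum; S ≈ 779.8398.

12.8642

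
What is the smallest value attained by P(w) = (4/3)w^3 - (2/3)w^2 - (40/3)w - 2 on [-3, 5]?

-62/3

Differentiating, P'(w) = 4w^2 - (4/3)w - 40/3; which vanishes at w = -5/3 and w = 2.
Compare values at every candidate in [-3, 5]: P(-3) = -4,  P(-5/3) = 988/81,  P(2) = -62/3,  P(5) = 244/3.
So the minimum is P(2) = -62/3.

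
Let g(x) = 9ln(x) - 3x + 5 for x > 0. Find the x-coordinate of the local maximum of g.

g'(x) = 9/x − 3 = 0 gives x = 3.
g''(x) = -9/x², which is negative for x > 0, so this is a local maximum.
g(3) = 9·ln(3) - 9 + 5 ≈ 5.8875.

3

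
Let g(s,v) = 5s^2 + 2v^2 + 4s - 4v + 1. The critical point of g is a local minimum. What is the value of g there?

-9/5

∂g/∂s = 10s + 4 = 0 and ∂g/∂v = 4v - 4 = 0, so (s, v) = (-2/5, 1).
The Hessian has g_{ss} = 10, g_{vv} = 4, g_{sv} = 0, giving D = 40 > 0 with g_{ss} > 0, so the point is a local minimum.
g(-2/5, 1) = -9/5.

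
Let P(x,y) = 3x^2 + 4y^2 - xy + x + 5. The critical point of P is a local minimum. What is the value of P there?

231/47

∂P/∂x = 6x - y + 1 = 0 and ∂P/∂y = -x + 8y = 0, so (x, y) = (-8/47, -1/47).
The Hessian has P_{xx} = 6, P_{yy} = 8, P_{xy} = -1, giving D = 47 > 0 with P_{xx} > 0, so the point is a local minimum.
P(-8/47, -1/47) = 231/47.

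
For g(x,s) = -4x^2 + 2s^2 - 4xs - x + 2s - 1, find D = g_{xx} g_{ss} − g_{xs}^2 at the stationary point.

∂g/∂x = -8x - 4s - 1 = 0 and ∂g/∂s = -4x + 4s + 2 = 0, so (x, s) = (1/12, -5/12).
The Hessian has g_{xx} = -8, g_{ss} = 4, g_{xs} = -4, giving D = -48 < 0, so the point is a saddle point.
D = (-8)·(4) − (-4)^2 = -48.

-48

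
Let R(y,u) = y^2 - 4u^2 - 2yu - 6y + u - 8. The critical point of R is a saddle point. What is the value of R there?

∂R/∂y = 2y - 2u - 6 = 0 and ∂R/∂u = -2y - 8u + 1 = 0, so (y, u) = (5/2, -1/2).
The Hessian has R_{yy} = 2, R_{uu} = -8, R_{yu} = -2, giving D = -20 < 0, so the point is a saddle point.
R(5/2, -1/2) = -63/4.

-63/4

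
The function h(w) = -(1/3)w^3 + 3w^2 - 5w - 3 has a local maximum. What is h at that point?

16/3

Critical points: h'(w) = -w^2 + 6w - 5 vanishes at w = 1, 5.
h''(w) = -2w + 6. h''(1) = 4 > 0 ⇒ local minimum; h''(5) = -4 < 0 ⇒ local maximum.
The local maximum is h(5) = 16/3.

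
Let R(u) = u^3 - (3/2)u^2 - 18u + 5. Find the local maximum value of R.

27

Critical points: R'(u) = 3u^2 - 3u - 18 vanishes at u = -2, 3.
Since R''(u) = 6u - 3, we get R''(-2) = -15 < 0 ⇒ local maximum; R''(3) = 15 > 0 ⇒ local minimum.
The local maximum is R(-2) = 27.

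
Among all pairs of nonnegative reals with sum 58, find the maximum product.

With x + y = 58, the product is P(x) = x(58 − x).
P'(x) = 58 − 2x = 0 gives x = 29; P'' = −2 < 0, so this is the maximum.
P = 29·29 = 841.

841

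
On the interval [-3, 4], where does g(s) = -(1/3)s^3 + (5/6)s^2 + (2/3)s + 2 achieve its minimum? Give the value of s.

4

Differentiating, g'(s) = -s^2 + (5/3)s + 2/3; which vanishes at s = -1/3 and s = 2.
Candidates: g(-3) = 33/2,  g(-1/3) = 305/162,  g(2) = 4,  g(4) = -10/3.
The minimum over the interval is -10/3, attained at s = 4.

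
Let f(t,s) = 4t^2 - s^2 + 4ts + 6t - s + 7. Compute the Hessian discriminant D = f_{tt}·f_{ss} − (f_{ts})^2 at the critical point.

∂f/∂t = 8t + 4s + 6 = 0 and ∂f/∂s = 4t - 2s - 1 = 0, so (t, s) = (-1/4, -1).
The Hessian has f_{tt} = 8, f_{ss} = -2, f_{ts} = 4, giving D = -32 < 0, so the point is a saddle point.
D = (8)·(-2) − (4)^2 = -32.

-32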